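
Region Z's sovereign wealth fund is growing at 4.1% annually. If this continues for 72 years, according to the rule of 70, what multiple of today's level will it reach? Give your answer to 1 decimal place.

≈ 18.6 times

Doubling time ≈ 70/4.1 = 17.07 years.
72 years / 17.07 ≈ 4.22 doublings → factor 2^4.22 ≈ 18.6.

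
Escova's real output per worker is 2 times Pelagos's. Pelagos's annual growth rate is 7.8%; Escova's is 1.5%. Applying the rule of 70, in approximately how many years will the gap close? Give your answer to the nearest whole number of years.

approximately 11 years

What matters is the difference: 6.3 pp.
Rule of 70 on the gap: the ratio halves every 70/6.3 ≈ 11.11 years.
A 2 times gap closes after 1 halving: 1 × 11.11 ≈ 11 years.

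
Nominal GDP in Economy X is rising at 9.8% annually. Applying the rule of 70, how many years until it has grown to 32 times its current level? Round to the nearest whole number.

roughly 36 years

At 9.8% it doubles every 70/9.8 ≈ 7.14 years.
Getting to 32× needs 5 doublings: 5 × 7.14 ≈ 36 years.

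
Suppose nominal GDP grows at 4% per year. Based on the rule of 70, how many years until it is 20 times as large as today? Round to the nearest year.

76 years

One doubling takes 70/4 = 17.50 years.
Reaching 20× takes log₂(20) ≈ 4.32 doublings.
4.32 × 17.50 ≈ 76 years.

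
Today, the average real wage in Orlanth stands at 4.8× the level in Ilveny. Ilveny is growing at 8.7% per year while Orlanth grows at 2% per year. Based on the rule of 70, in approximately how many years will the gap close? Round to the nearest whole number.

Ilveny gains on Orlanth at 8.7% − 2% = 6.7 points a year.
At that relative rate the gap halves every 70/6.7 ≈ 10.45 years.
A 4.8× gap takes log₂(4.8) ≈ 2.26 halvings to close: 2.26 × 10.45 ≈ 24 years.

about 24 years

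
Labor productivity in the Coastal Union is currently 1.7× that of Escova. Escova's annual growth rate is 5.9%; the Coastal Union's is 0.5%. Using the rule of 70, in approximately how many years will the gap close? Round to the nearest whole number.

Escova gains on the Coastal Union at 5.9% − 0.5% = 5.4 points a year.
At that relative rate the gap halves every 70/5.4 ≈ 12.96 years.
A 1.7× gap takes log₂(1.7) ≈ 0.77 halvings to close: 0.77 × 12.96 ≈ 10 years.

about 10 years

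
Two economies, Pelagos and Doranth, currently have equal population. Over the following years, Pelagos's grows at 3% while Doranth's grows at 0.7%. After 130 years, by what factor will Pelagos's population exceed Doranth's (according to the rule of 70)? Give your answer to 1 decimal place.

roughly 19.3 times

Pelagos pulls ahead at 2.3 pp per year, so the ratio doubles every 70/2.3 ≈ 30.43 years.
In 130 years that's 4.27 doublings: 2^4.27 ≈ 19.3.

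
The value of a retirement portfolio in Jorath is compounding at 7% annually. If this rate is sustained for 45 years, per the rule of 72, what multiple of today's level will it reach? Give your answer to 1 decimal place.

≈ 20.7 times

Doubles every ≈ 10.29 years (72/7).
45 years is 4.37 doublings; 2^4.37 ≈ 20.7×.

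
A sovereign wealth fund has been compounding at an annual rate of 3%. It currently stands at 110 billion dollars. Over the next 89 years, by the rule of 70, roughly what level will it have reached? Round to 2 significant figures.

approximately 1500 billion dollars

It doubles every 70/3 ≈ 23.33 years, so 89 years is 3.81 doublings.
2^3.81 ≈ 14.03; 110 × 14.03 ≈ 1500 billion dollars.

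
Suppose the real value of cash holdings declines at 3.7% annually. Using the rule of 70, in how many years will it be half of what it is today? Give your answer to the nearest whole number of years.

≈ 19 years

Halving time ≈ 70 / 3.7 = 18.92 → 19 years.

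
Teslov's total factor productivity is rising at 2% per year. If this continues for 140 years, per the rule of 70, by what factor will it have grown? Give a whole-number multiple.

approximately 16 times

Doubling time ≈ 70/2 = 35.00 years.
140/35.00 ≈ 4 doublings, so about 2^4 = 16×.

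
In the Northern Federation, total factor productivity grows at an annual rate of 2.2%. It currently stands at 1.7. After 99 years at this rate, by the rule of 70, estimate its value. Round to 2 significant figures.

15

Doubling time ≈ 70/2.2 = 31.82 years.
99 years is 99/31.82 ≈ 3.11 doublings, a factor of 2^3.11 ≈ 8.63.
1.7 × 8.63 ≈ 15.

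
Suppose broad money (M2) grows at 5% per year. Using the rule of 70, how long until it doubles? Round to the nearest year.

about 14 years

Doubling time ≈ 70 / 5 = 14.00 years.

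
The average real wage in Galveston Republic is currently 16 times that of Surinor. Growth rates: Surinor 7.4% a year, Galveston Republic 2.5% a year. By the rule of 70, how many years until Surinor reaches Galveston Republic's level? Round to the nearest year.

What matters is the difference: 4.9 pp.
Rule of 70 on the gap: the ratio halves every 70/4.9 ≈ 14.29 years.
A 16 times gap closes after 4 halvings: 4 × 14.29 ≈ 57 years.

57 years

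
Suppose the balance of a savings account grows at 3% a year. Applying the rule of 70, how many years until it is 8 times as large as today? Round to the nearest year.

Doubling time ≈ 70/3 = 23.33 years.
8× is 3 doublings, so 3 × 23.33 ≈ 70 years.

roughly 70 years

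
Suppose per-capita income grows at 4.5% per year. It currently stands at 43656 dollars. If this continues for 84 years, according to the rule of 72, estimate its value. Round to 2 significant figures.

Doubling time ≈ 72/4.5 = 16.00 years.
84 years is 84/16.00 ≈ 5.25 doublings, a factor of 2^5.25 ≈ 38.05.
43656 × 38.05 ≈ 1700000 dollars.

about 1700000 dollars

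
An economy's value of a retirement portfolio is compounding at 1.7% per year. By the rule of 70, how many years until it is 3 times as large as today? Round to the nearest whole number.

≈ 65 years

At 1.7% it doubles every 70/1.7 ≈ 41.18 years.
3× is log₂ 3 ≈ 1.58 doublings, so ≈ 1.58 × 41.18 = 65 years.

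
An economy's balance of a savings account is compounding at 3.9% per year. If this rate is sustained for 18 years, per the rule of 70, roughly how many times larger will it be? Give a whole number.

70/3.9 ≈ 17.95 years per doubling.
18 years fits 1 doubling: 2^1 = 2.

2 times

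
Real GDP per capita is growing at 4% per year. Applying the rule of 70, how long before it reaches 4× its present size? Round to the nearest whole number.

35 years

At 4% it doubles every 70/4 ≈ 17.50 years.
4 = 2^2, so 2 doublings → 35 years.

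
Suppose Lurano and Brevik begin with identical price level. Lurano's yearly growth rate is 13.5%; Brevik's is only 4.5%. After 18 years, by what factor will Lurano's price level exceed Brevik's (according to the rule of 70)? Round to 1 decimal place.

around 5.0 times

Only the 9-point difference matters.
70/9 ≈ 7.78 years per doubling of the ratio; 18 years gives 2.31 doublings, so ≈ 5.0×.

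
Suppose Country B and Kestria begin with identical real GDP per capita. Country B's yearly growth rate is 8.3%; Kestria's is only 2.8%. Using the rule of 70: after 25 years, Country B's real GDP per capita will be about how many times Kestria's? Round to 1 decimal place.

Country B pulls ahead at 5.5 pp per year, so the ratio doubles every 70/5.5 ≈ 12.73 years.
In 25 years that's 1.96 doublings: 2^1.96 ≈ 3.9.

≈ 3.9 times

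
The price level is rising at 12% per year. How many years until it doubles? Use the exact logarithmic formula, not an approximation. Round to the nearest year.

t = ln(2) / ln(1 + 0.12) = 0.6931 / 0.113329 ≈ 6.12.
≈ 6 years.

6 years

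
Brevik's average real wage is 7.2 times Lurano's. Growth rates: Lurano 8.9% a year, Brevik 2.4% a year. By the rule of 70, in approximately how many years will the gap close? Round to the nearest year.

Lurano gains on Brevik at 8.9% − 2.4% = 6.5 points a year.
At that relative rate the gap halves every 70/6.5 ≈ 10.77 years.
A 7.2 times gap takes log₂(7.2) ≈ 2.85 halvings to close: 2.85 × 10.77 ≈ 31 years.

approximately 31 years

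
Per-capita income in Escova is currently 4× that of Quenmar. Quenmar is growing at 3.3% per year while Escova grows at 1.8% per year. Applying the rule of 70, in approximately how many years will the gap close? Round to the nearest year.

around 93 years

What matters is the difference: 1.5 pp.
Rule of 70 on the gap: the ratio halves every 70/1.5 ≈ 46.67 years.
A 4× gap closes after 2 halvings: 2 × 46.67 ≈ 93 years.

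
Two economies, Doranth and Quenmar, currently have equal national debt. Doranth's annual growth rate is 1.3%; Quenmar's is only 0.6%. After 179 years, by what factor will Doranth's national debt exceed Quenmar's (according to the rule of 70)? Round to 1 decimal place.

≈ 3.5 times

Rate gap = 1.3% − 0.6% = 0.7 points.
The ratio doubles every 70/0.7 ≈ 100.00 years.
179/100.00 ≈ 1.79 doublings → ratio ≈ 2^1.79 ≈ 3.5.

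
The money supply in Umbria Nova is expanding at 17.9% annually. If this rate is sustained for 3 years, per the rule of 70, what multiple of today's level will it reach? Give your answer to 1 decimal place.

≈ 1.7 times

Doubles every ≈ 3.91 years (70/17.9).
3 years is 0.77 doublings; 2^0.77 ≈ 1.7×.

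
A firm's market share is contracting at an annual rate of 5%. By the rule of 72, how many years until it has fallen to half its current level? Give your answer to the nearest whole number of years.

Halving time ≈ 72 / 5 = 14.40 → 14 years.

≈ 14 years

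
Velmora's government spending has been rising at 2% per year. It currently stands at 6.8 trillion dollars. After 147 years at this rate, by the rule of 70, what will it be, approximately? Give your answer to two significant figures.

Doubling time ≈ 70/2 = 35.00 years.
147 years is 147/35.00 ≈ 4.20 doublings, a factor of 2^4.20 ≈ 18.38.
6.8 × 18.38 ≈ 120 trillion dollars.

around 120 trillion dollars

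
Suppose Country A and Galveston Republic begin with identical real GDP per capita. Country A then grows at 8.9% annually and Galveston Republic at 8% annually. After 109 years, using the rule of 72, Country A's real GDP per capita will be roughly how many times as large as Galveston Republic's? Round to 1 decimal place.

about 2.6 times

Only the 0.9-point difference matters.
72/0.9 ≈ 80.00 years per doubling of the ratio; 109 years gives 1.36 doublings, so ≈ 2.6×.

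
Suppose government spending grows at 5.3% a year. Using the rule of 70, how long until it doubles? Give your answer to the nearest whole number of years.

70/5.3 ≈ 13.21, so it doubles roughly every 13 years.

about 13 years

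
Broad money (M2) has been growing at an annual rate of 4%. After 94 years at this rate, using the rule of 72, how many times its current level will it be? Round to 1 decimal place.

Doubles every ≈ 18.00 years (72/4).
94 years is 5.22 doublings; 2^5.22 ≈ 37.3×.

≈ 37.3 times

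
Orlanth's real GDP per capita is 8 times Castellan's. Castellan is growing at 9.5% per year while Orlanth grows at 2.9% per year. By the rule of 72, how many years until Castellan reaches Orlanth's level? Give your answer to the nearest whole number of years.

approximately 33 years

What matters is the difference: 6.6 pp.
Rule of 72 on the gap: the ratio halves every 72/6.6 ≈ 10.91 years.
An 8 times gap closes after 3 halvings: 3 × 10.91 ≈ 33 years.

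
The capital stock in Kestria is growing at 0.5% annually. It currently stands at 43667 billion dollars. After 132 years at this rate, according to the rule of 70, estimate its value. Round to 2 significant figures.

It doubles every 70/0.5 ≈ 140.00 years, so 132 years is 0.94 doublings.
2^0.94 ≈ 1.92; 43667 × 1.92 ≈ 84000 billion dollars.

84000 billion dollars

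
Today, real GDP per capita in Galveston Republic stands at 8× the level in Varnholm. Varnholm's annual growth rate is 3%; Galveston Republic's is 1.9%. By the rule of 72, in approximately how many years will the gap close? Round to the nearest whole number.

around 196 years

What matters is the difference: 1.1 pp.
Rule of 72 on the gap: the ratio halves every 72/1.1 ≈ 65.45 years.
An 8× gap closes after 3 halvings: 3 × 65.45 ≈ 196 years.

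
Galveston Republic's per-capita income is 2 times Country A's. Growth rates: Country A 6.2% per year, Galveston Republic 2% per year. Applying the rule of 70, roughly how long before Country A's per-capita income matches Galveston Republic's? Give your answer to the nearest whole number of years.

roughly 17 years

What matters is the difference: 4.2 pp.
Rule of 70 on the gap: the ratio halves every 70/4.2 ≈ 16.67 years.
A 2 times gap closes after 1 halving: 1 × 16.67 ≈ 17 years.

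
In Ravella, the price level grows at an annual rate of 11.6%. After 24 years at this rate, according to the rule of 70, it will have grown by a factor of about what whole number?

70/11.6 ≈ 6.03 years per doubling.
24 years fits 4 doublings: 2^4 = 16.

about 16 times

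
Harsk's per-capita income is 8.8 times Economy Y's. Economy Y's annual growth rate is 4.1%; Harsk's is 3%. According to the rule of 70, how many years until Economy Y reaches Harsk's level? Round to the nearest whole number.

around 200 years

Economy Y gains on Harsk at 4.1% − 3% = 1.1 points a year.
At that relative rate the gap halves every 70/1.1 ≈ 63.64 years.
An 8.8 times gap takes log₂(8.8) ≈ 3.14 halvings to close: 3.14 × 63.64 ≈ 200 years.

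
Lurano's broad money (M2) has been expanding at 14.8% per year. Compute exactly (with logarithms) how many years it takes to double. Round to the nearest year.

5 years

t = ln(2) / ln(1 + 0.148) = 0.6931 / 0.138021 ≈ 5.02.
≈ 5 years.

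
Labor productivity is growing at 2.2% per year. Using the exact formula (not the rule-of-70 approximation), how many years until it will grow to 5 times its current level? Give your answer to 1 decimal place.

74.0 years

t = ln(5) / ln(1 + 0.022) = 1.6094 / 0.021761 ≈ 73.96.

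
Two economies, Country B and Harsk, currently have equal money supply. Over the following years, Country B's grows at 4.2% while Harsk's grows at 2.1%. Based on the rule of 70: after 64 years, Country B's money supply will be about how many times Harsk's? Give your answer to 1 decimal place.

around 3.8 times

Rate gap = 4.2% − 2.1% = 2.1 points.
The ratio doubles every 70/2.1 ≈ 33.33 years.
64/33.33 ≈ 1.92 doublings → ratio ≈ 2^1.92 ≈ 3.8.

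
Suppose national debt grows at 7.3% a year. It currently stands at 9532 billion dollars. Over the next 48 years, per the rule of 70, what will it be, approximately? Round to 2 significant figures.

≈ 310000 billion dollars

Doubling time ≈ 70/7.3 = 9.59 years.
48 years is 48/9.59 ≈ 5.01 doublings, a factor of 2^5.01 ≈ 32.22.
9532 × 32.22 ≈ 310000 billion dollars.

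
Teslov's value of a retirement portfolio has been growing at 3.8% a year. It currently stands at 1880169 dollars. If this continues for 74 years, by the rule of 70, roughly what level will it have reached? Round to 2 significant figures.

It doubles every 70/3.8 ≈ 18.42 years, so 74 years is 4.02 doublings.
2^4.02 ≈ 16.22; 1880169 × 16.22 ≈ 30000000 dollars.

30000000 dollars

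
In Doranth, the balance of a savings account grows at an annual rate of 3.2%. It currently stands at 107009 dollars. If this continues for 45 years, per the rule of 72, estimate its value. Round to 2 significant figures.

It doubles every 72/3.2 ≈ 22.50 years, so 45 years is 2.00 doublings.
2^2.00 ≈ 4.00; 107009 × 4.00 ≈ 430000 dollars.

430000 dollars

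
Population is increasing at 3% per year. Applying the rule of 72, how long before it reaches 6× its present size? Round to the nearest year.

62 years

At 3% it doubles every 72/3 ≈ 24.00 years.
Reaching 6× takes log₂(6) ≈ 2.58 doublings.
2.58 × 24.00 ≈ 62 years.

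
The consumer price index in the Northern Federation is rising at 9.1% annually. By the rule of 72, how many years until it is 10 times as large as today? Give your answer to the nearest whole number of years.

approximately 26 years

One doubling takes 72/9.1 = 7.91 years.
Reaching 10× takes log₂(10) ≈ 3.32 doublings.
3.32 × 7.91 ≈ 26 years.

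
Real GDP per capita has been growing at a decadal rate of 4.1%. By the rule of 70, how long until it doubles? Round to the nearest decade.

≈ 17 decades

70/4.1 ≈ 17.07, so it doubles roughly every 17 decades.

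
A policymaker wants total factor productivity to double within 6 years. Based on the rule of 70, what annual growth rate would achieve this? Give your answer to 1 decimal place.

70 / 6 ≈ 11.67, so about 11.7% annually.

approximately 11.7%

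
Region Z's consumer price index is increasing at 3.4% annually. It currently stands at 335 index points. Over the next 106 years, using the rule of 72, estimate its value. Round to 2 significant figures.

around 11000 index points

Doubling time ≈ 72/3.4 = 21.18 years.
106 years is 106/21.18 ≈ 5.00 doublings, a factor of 2^5.00 ≈ 32.00.
335 × 32.00 ≈ 11000 index points.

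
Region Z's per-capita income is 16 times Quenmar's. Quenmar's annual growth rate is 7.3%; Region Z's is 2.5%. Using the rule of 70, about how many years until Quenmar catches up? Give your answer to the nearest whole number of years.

What matters is the difference: 4.8 pp.
Rule of 70 on the gap: the ratio halves every 70/4.8 ≈ 14.58 years.
A 16 times gap closes after 4 halvings: 4 × 14.58 ≈ 58 years.

≈ 58 years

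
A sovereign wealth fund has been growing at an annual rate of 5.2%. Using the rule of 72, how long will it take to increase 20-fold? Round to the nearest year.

approximately 60 years

Doubling time ≈ 72/5.2 = 13.85 years.
Reaching 20× takes log₂(20) ≈ 4.32 doublings.
4.32 × 13.85 ≈ 60 years.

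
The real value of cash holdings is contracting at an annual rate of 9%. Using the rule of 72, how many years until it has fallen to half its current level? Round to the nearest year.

approximately 8 years

The rule works in reverse for decay: 72/9 ≈ 8.00 years to halve.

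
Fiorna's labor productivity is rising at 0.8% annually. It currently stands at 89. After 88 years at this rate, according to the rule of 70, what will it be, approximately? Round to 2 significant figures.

around 180

It doubles every 70/0.8 ≈ 87.50 years, so 88 years is 1.01 doublings.
2^1.01 ≈ 2.01; 89 × 2.01 ≈ 180.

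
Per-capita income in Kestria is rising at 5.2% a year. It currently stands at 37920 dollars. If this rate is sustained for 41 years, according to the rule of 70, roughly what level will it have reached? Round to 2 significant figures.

Doubling time ≈ 70/5.2 = 13.46 years.
41 years is 41/13.46 ≈ 3.05 doublings, a factor of 2^3.05 ≈ 8.28.
37920 × 8.28 ≈ 310000 dollars.

≈ 310000 dollars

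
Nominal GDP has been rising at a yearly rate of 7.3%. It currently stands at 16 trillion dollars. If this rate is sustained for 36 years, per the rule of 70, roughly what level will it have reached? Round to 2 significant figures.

It doubles every 70/7.3 ≈ 9.59 years, so 36 years is 3.75 doublings.
2^3.75 ≈ 13.45; 16 × 13.45 ≈ 220 trillion dollars.

approximately 220 trillion dollars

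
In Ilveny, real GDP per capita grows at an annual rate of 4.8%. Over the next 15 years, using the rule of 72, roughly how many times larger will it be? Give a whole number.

about 2 times

At 4.8% one doubling takes ≈ 15.00 years; 15 years is 1 of them, so ×2.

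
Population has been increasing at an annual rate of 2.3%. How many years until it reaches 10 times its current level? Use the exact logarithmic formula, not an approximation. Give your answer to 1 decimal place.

t = ln(10) / ln(1 + 0.023) = 2.3026 / 0.022739 ≈ 101.26.

101.3 years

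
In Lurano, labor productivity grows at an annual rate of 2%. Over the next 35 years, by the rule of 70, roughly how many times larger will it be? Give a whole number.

At 2% one doubling takes ≈ 35.00 years; 35 years is 1 of them, so ×2.

about 2 times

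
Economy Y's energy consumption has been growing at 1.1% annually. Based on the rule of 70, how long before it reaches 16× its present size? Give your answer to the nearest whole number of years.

One doubling takes 70/1.1 = 63.64 years.
Getting to 16× needs 4 doublings: 4 × 63.64 ≈ 255 years.

255 years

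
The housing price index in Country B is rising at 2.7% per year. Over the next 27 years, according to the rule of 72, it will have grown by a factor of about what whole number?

Doubling time ≈ 72/2.7 = 26.67 years.
27/26.67 ≈ 1 doubling, so about 2^1 = 2×.

about 2 times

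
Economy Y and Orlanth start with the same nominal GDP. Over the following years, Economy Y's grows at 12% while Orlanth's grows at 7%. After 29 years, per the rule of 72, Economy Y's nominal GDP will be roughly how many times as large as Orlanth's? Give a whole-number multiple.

4 times

Only the 5-point difference matters.
72/5 ≈ 14.40 years per doubling of the ratio; 29 years gives 2.01 doublings, so ≈ 4×.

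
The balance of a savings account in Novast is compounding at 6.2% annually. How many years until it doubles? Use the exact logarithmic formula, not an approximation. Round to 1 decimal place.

11.5 years

t = ln(2) / ln(1 + 0.062) = 0.6931 / 0.060154 ≈ 11.52.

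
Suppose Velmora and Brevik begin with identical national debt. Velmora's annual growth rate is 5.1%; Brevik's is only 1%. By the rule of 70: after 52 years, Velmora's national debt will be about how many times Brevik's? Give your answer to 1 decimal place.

8.3 times

Only the 4.1-point difference matters.
70/4.1 ≈ 17.07 years per doubling of the ratio; 52 years gives 3.05 doublings, so ≈ 8.3×.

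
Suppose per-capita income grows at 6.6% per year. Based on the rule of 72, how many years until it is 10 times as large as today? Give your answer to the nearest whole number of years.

Doubling time ≈ 72/6.6 = 10.91 years.
10× is log₂ 10 ≈ 3.32 doublings, so ≈ 3.32 × 10.91 = 36 years.

approximately 36 years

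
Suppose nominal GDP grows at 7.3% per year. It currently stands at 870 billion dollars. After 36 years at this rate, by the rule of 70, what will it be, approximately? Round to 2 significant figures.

12000 billion dollars

It doubles every 70/7.3 ≈ 9.59 years, so 36 years is 3.75 doublings.
2^3.75 ≈ 13.45; 870 × 13.45 ≈ 12000 billion dollars.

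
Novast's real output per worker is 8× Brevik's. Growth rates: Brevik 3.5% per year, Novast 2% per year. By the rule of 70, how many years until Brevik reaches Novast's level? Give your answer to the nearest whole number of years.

What matters is the difference: 1.5 pp.
Rule of 70 on the gap: the ratio halves every 70/1.5 ≈ 46.67 years.
An 8× gap closes after 3 halvings: 3 × 46.67 ≈ 140 years.

about 140 years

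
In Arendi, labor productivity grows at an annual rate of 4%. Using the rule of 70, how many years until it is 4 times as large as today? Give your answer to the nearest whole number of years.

One doubling takes 70/4 = 17.50 years.
4× is 2 doublings, so 2 × 17.50 ≈ 35 years.

about 35 years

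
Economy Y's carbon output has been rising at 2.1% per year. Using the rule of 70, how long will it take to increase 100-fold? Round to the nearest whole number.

around 221 years

One doubling takes 70/2.1 = 33.33 years.
Reaching 100× takes log₂(100) ≈ 6.64 doublings.
6.64 × 33.33 ≈ 221 years.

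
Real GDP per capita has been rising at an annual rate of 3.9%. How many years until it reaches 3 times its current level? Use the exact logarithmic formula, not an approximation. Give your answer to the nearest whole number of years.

t = ln(3) / ln(1 + 0.039) = 1.0986 / 0.038259 ≈ 28.71.
≈ 29 years.

29 years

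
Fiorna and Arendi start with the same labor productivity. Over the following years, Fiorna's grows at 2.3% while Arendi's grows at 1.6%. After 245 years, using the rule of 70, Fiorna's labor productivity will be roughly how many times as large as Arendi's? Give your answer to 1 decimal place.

5.5 times

Only the 0.7-point difference matters.
70/0.7 ≈ 100.00 years per doubling of the ratio; 245 years gives 2.45 doublings, so ≈ 5.5×.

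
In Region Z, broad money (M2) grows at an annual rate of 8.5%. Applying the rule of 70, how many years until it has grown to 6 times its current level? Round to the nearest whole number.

21 years

Doubling time ≈ 70/8.5 = 8.24 years.
Reaching 6× takes log₂(6) ≈ 2.58 doublings.
2.58 × 8.24 ≈ 21 years.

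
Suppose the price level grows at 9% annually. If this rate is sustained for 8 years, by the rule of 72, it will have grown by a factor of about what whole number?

roughly 2 times

72/9 ≈ 8.00 years per doubling.
8 years fits 1 doubling: 2^1 = 2.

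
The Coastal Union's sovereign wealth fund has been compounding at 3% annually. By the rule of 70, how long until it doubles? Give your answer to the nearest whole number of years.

70/3 ≈ 23.33, so it doubles roughly every 23 years.

around 23 years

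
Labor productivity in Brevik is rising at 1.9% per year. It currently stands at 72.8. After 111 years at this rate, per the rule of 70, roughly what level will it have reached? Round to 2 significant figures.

It doubles every 70/1.9 ≈ 36.84 years, so 111 years is 3.01 doublings.
2^3.01 ≈ 8.06; 72.8 × 8.06 ≈ 590.

roughly 590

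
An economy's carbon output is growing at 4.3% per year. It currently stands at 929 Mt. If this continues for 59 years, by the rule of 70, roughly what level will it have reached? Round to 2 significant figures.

Doubling time ≈ 70/4.3 = 16.28 years.
59 years is 59/16.28 ≈ 3.62 doublings, a factor of 2^3.62 ≈ 12.30.
929 × 12.30 ≈ 11000 Mt.

around 11000 Mt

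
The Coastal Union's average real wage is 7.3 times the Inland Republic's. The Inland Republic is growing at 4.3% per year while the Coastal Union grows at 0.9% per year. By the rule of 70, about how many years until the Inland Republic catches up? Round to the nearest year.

approximately 59 years

The growth-rate gap is 4.3% − 0.9% = 3.4 percentage points.
So the ratio between them halves every 70/3.4 ≈ 20.59 years.
A 7.3 times gap takes log₂(7.3) ≈ 2.87 halvings to close: 2.87 × 20.59 ≈ 59 years.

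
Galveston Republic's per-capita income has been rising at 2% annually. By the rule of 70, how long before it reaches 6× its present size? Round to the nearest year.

around 90 years

One doubling takes 70/2 = 35.00 years.
6× is log₂ 6 ≈ 2.58 doublings, so ≈ 2.58 × 35.00 = 90 years.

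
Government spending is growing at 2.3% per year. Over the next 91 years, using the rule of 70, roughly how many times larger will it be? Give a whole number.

8 times

Doubling time ≈ 70/2.3 = 30.43 years.
91/30.43 ≈ 3 doublings, so about 2^3 = 8×.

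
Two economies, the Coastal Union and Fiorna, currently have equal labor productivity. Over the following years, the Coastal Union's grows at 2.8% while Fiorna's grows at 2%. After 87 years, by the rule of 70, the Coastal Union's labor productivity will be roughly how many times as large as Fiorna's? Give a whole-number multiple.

Rate gap = 2.8% − 2% = 0.8 points.
The ratio doubles every 70/0.8 ≈ 87.50 years.
87/87.50 ≈ 0.99 doublings → ratio ≈ 2^0.99 ≈ 2.

roughly 2 times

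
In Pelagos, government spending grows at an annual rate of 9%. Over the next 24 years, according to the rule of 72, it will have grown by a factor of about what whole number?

At 9% one doubling takes ≈ 8.00 years; 24 years is 3 of them, so ×8.

about 8 times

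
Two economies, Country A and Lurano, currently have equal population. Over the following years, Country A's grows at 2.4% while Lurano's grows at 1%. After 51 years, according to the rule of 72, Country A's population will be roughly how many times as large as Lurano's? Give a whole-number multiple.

Country A pulls ahead at 1.4 pp per year, so the ratio doubles every 72/1.4 ≈ 51.43 years.
In 51 years that's 0.99 doublings: 2^0.99 ≈ 2.

around 2 times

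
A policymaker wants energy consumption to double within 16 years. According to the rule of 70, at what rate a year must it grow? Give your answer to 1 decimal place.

70 / 16 ≈ 4.38, so about 4.4% a year.

around 4.4% a year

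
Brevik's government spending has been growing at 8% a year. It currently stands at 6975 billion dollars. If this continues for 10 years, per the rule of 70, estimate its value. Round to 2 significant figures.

around 15000 billion dollars

Doubling time ≈ 70/8 = 8.75 years.
10 years is 10/8.75 ≈ 1.14 doublings, a factor of 2^1.14 ≈ 2.20.
6975 × 2.20 ≈ 15000 billion dollars.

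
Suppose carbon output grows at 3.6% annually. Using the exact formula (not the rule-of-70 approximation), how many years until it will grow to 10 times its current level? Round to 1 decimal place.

65.1 years

t = ln(10) / ln(1 + 0.036) = 2.3026 / 0.035367 ≈ 65.11.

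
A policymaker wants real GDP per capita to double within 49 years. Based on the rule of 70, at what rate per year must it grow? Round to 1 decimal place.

70 / 49 ≈ 1.43, so about 1.4% per year.

1.4%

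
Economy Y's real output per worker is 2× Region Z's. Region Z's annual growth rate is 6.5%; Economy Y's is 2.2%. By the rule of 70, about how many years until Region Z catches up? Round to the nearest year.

The growth-rate gap is 6.5% − 2.2% = 4.3 percentage points.
So the ratio between them halves every 70/4.3 ≈ 16.28 years.
A 2× gap closes after 1 halving: 1 × 16.28 ≈ 16 years.

about 16 years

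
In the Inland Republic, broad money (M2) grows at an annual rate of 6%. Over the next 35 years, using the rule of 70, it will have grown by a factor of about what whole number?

70/6 ≈ 11.67 years per doubling.
35 years fits 3 doublings: 2^3 = 8.

about 8 times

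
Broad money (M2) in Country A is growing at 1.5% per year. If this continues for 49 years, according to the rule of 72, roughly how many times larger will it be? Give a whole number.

around 2 times

Doubling time ≈ 72/1.5 = 48.00 years.
49/48.00 ≈ 1 doubling, so about 2^1 = 2×.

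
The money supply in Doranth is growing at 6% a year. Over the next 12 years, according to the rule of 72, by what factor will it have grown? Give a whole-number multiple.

about 2 times

At 6% one doubling takes ≈ 12.00 years; 12 years is 1 of them, so ×2.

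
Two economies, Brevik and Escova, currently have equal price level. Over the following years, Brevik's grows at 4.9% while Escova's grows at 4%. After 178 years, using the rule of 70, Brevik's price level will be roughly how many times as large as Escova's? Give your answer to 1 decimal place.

Rate gap = 4.9% − 4% = 0.9 points.
The ratio doubles every 70/0.9 ≈ 77.78 years.
178/77.78 ≈ 2.29 doublings → ratio ≈ 2^2.29 ≈ 4.9.

approximately 4.9 times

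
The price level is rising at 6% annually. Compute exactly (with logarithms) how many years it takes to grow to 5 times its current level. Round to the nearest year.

t = ln(5) / ln(1 + 0.06) = 1.6094 / 0.058269 ≈ 27.62.
≈ 28 years.

28 years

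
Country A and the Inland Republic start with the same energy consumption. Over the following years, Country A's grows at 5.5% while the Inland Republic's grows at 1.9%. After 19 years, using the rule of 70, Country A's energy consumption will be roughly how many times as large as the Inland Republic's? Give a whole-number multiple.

≈ 2 times

Only the 3.6-point difference matters.
70/3.6 ≈ 19.44 years per doubling of the ratio; 19 years gives 0.98 doublings, so ≈ 2×.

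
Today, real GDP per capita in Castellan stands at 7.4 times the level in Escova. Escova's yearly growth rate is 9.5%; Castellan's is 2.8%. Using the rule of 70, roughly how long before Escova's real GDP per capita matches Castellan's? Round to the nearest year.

Escova gains on Castellan at 9.5% − 2.8% = 6.7 points a year.
At that relative rate the gap halves every 70/6.7 ≈ 10.45 years.
A 7.4 times gap takes log₂(7.4) ≈ 2.89 halvings to close: 2.89 × 10.45 ≈ 30 years.

about 30 years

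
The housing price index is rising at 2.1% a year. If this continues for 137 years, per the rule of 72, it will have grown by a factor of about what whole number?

At 2.1% one doubling takes ≈ 34.29 years; 137 years is 4 of them, so ×16.

about 16 times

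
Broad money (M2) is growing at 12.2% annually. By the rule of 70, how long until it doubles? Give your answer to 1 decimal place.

70/12.2 ≈ 5.74, so it doubles roughly every 5.7 years.

≈ 5.7 years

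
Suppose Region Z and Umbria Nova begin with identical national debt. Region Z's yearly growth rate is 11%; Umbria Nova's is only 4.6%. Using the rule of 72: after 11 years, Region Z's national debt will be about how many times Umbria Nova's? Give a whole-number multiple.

Rate gap = 11% − 4.6% = 6.4 points.
The ratio doubles every 72/6.4 ≈ 11.25 years.
11/11.25 ≈ 0.98 doublings → ratio ≈ 2^0.98 ≈ 2.

about 2 times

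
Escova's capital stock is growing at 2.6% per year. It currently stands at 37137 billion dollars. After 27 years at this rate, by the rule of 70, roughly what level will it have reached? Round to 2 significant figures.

Doubling time ≈ 70/2.6 = 26.92 years.
27 years is 27/26.92 ≈ 1.00 doublings, a factor of 2^1.00 ≈ 2.00.
37137 × 2.00 ≈ 74000 billion dollars.

≈ 74000 billion dollars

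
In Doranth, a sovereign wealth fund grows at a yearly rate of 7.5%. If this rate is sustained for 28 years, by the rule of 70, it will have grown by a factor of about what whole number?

At 7.5% one doubling takes ≈ 9.33 years; 28 years is 3 of them, so ×8.

about 8 times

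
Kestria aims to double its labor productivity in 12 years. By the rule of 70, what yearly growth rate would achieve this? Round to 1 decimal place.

70 / 12 ≈ 5.83, so about 5.8% per year.

around 5.8% per year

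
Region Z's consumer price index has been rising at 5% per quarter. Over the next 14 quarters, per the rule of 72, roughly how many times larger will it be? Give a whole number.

Doubling time ≈ 72/5 = 14.40 quarters.
14/14.40 ≈ 1 doubling, so about 2^1 = 2×.

roughly 2 times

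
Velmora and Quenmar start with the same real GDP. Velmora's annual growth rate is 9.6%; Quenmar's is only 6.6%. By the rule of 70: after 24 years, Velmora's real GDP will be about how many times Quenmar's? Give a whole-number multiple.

roughly 2 times

Velmora pulls ahead at 3 pp per year, so the ratio doubles every 70/3 ≈ 23.33 years.
In 24 years that's 1.03 doublings: 2^1.03 ≈ 2.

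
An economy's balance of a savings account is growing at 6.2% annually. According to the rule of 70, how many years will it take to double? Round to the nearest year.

about 11 years

70/6.2 ≈ 11.29, so it doubles roughly every 11 years.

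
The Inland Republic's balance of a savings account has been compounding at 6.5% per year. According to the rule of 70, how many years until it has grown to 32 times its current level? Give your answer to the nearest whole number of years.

approximately 54 years

Doubling time ≈ 70/6.5 = 10.77 years.
Getting to 32× needs 5 doublings: 5 × 10.77 ≈ 54 years.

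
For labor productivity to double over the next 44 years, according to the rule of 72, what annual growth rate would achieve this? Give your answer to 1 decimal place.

1.6% annually

72 / 44 ≈ 1.64, so about 1.6% annually.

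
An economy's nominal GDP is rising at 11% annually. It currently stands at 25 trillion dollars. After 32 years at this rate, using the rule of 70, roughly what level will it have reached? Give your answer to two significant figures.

Doubling time ≈ 70/11 = 6.36 years.
32 years is 32/6.36 ≈ 5.03 doublings, a factor of 2^5.03 ≈ 32.67.
25 × 32.67 ≈ 820 trillion dollars.

roughly 820 trillion dollars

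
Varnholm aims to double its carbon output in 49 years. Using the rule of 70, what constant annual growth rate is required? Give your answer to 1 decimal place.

approximately 1.4%

70 / 49 ≈ 1.43, so about 1.4% annually.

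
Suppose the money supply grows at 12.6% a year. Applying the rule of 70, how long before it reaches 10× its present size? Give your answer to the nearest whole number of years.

roughly 18 years

At 12.6% it doubles every 70/12.6 ≈ 5.56 years.
10× is log₂ 10 ≈ 3.32 doublings, so ≈ 3.32 × 5.56 = 18 years.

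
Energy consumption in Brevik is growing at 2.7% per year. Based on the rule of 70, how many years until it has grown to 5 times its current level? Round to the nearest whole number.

Doubling time ≈ 70/2.7 = 25.93 years.
Reaching 5× takes log₂(5) ≈ 2.32 doublings.
2.32 × 25.93 ≈ 60 years.

≈ 60 years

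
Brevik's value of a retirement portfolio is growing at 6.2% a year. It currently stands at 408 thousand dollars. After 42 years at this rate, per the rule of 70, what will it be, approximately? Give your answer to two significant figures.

≈ 5400 thousand dollars

Doubling time ≈ 70/6.2 = 11.29 years.
42 years is 42/11.29 ≈ 3.72 doublings, a factor of 2^3.72 ≈ 13.18.
408 × 13.18 ≈ 5400 thousand dollars.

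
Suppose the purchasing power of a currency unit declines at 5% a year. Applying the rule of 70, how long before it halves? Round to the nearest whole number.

Falling at 5%, it halves about every 70/5 = 14.00 years.

about 14 years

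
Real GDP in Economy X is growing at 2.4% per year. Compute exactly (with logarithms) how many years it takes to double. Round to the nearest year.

t = ln(2) / ln(1 + 0.024) = 0.6931 / 0.023717 ≈ 29.22.
≈ 29 years.

29 years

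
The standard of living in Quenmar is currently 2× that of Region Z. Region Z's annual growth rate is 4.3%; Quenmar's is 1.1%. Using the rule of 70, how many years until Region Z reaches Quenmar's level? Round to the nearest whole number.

What matters is the difference: 3.2 pp.
Rule of 70 on the gap: the ratio halves every 70/3.2 ≈ 21.88 years.
A 2× gap closes after 1 halving: 1 × 21.88 ≈ 22 years.

≈ 22 years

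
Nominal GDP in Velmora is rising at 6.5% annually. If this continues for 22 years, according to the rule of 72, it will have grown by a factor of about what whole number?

about 4 times

At 6.5% one doubling takes ≈ 11.08 years; 22 years is 2 of them, so ×4.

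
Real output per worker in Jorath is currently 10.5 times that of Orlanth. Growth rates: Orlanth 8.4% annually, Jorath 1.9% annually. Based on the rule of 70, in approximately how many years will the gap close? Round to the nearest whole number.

The growth-rate gap is 8.4% − 1.9% = 6.5 percentage points.
So the ratio between them halves every 70/6.5 ≈ 10.77 years.
A 10.5 times gap takes log₂(10.5) ≈ 3.39 halvings to close: 3.39 × 10.77 ≈ 37 years.

37 years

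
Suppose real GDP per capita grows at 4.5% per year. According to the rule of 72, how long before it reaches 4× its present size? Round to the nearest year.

Doubling time ≈ 72/4.5 = 16.00 years.
4 = 2^2, so 2 doublings → 32 years.

about 32 years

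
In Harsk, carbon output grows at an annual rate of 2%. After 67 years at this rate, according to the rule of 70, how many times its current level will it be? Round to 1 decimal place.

around 3.8 times

Doubling time ≈ 70/2 = 35.00 years.
67 years / 35.00 ≈ 1.91 doublings → factor 2^1.91 ≈ 3.8.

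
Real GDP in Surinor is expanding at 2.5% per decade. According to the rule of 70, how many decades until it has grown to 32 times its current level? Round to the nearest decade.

One doubling takes 70/2.5 = 28.00 decades.
32× is 5 doublings, so 5 × 28.00 ≈ 140 decades.

about 140 decades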